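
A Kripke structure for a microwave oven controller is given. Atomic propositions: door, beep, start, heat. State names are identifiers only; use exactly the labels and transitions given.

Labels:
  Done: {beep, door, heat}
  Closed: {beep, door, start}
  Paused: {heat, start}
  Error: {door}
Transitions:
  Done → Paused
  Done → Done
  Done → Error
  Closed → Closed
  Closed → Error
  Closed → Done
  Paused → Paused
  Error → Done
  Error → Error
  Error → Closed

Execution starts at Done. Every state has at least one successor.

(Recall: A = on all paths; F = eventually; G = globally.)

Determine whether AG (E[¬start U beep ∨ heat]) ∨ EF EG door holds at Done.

States satisfying E[¬start U beep ∨ heat]: {Done, Closed, Paused, Error}.
States satisfying AG (E[¬start U beep ∨ heat]): {Done, Closed, Paused, Error}.
States satisfying EG door: {Done, Closed, Error}.
States satisfying EF EG door: {Done, Closed, Error}.
States satisfying AG (E[¬start U beep ∨ heat]) ∨ EF EG door: {Done, Closed, Paused, Error}.
Done ∈ Sat(AG (E[¬start U beep ∨ heat]) ∨ EF EG door).

Satisfied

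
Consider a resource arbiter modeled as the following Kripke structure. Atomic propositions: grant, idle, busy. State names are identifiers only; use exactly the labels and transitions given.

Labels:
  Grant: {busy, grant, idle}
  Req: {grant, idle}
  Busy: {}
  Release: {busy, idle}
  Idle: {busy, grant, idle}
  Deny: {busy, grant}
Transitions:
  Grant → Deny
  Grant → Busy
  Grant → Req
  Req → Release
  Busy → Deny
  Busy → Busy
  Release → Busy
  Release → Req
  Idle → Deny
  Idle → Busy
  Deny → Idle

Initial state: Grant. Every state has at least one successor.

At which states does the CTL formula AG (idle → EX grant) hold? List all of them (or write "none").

States satisfying idle → EX grant: {Grant, Busy, Release, Idle, Deny}.
States satisfying AG (idle → EX grant): {Busy, Idle, Deny}.

{Busy, Idle, Deny}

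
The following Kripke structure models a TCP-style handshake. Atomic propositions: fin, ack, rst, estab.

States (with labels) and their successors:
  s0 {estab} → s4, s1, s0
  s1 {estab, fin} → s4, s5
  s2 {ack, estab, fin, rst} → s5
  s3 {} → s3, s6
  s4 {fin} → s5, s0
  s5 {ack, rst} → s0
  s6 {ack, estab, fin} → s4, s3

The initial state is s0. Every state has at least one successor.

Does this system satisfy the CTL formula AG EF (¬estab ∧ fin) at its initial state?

Satisfied

States satisfying EF (¬estab ∧ fin): {s0, s1, s2, s3, s4, s5, s6}.
States satisfying AG EF (¬estab ∧ fin): {s0, s1, s2, s3, s4, s5, s6}.
Every state reachable from s0 satisfies EF (¬estab ∧ fin).
s0 ∈ Sat(AG EF (¬estab ∧ fin)).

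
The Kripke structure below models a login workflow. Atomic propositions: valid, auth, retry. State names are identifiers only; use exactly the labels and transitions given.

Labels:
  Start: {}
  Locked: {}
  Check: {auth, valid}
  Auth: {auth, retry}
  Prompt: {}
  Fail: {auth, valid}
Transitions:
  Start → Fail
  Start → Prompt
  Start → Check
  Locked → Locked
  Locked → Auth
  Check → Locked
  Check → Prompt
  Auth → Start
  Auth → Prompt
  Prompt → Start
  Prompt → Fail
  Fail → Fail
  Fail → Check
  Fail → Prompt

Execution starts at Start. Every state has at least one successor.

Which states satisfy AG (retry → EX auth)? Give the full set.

none

States satisfying retry → EX auth: {Start, Locked, Check, Prompt, Fail}.
States satisfying AG (retry → EX auth): ∅.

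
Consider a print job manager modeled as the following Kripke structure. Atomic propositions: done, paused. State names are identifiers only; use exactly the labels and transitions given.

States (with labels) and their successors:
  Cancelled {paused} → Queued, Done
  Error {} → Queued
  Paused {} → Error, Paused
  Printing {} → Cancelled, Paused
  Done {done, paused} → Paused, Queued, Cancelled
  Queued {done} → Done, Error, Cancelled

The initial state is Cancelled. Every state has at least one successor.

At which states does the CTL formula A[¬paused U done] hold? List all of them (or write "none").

{Error, Done, Queued}

States satisfying ¬paused: {Error, Paused, Printing, Queued}.
States satisfying done: {Done, Queued}.
States satisfying A[¬paused U done]: {Error, Done, Queued}.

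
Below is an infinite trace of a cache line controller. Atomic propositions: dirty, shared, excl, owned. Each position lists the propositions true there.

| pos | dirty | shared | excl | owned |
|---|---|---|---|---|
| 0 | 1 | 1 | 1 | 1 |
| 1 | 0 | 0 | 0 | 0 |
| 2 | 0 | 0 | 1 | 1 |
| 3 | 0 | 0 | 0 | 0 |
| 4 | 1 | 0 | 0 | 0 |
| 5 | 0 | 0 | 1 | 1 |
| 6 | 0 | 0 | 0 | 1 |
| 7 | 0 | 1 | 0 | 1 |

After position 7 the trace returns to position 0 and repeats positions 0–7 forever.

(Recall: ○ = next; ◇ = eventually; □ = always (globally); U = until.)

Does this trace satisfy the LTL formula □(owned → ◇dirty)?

owned → ◇dirty holds at every position 0..7, and those are all positions ever visited, so □(owned → ◇dirty) holds.
Positions where owned holds: 0, 2, 5, 6, 7.
Check ◇dirty at each: 0→ok, 2→ok, 5→ok, 6→ok, 7→ok.

Satisfied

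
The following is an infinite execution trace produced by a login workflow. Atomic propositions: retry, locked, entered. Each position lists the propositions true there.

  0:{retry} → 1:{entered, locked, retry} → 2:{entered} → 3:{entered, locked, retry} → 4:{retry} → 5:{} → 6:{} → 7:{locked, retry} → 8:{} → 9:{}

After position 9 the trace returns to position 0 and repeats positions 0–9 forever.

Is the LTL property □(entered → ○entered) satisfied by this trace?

entered → ○entered must hold at every position from 0 onward. It fails at position 3, so □(entered → ○entered) is false.
Positions where entered holds: 1, 2, 3.
Check ○entered at each: 1→ok, 2→ok, 3→fails.

No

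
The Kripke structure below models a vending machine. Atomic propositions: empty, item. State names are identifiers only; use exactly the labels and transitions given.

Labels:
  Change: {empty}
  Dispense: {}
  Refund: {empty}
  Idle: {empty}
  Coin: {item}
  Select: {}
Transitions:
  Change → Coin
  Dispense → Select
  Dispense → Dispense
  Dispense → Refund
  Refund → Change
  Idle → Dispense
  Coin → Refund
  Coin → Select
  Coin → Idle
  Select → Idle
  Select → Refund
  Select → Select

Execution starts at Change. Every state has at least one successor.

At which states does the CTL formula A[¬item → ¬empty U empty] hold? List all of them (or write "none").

States satisfying ¬item → ¬empty: {Dispense, Coin, Select}.
States satisfying empty: {Change, Refund, Idle}.
States satisfying A[¬item → ¬empty U empty]: {Change, Refund, Idle}.

{Change, Refund, Idle}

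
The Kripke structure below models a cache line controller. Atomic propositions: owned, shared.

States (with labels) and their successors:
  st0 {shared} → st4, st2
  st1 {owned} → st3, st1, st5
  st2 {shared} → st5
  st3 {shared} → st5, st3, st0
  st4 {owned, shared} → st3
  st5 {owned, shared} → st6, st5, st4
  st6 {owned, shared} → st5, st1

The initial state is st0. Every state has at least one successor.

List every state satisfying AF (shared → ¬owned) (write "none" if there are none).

States satisfying shared → ¬owned: {st0, st1, st2, st3}.
States satisfying AF (shared → ¬owned): {st0, st1, st2, st3, st4}.

{st0, st1, st2, st3, st4}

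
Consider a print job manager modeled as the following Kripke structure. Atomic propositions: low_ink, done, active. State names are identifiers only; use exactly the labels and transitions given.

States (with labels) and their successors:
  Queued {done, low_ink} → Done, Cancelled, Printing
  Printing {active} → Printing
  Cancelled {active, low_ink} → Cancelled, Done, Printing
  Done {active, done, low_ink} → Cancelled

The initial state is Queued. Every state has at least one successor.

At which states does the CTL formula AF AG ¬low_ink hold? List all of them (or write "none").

{Printing}

States satisfying AG ¬low_ink: {Printing}.
States satisfying AF AG ¬low_ink: {Printing}.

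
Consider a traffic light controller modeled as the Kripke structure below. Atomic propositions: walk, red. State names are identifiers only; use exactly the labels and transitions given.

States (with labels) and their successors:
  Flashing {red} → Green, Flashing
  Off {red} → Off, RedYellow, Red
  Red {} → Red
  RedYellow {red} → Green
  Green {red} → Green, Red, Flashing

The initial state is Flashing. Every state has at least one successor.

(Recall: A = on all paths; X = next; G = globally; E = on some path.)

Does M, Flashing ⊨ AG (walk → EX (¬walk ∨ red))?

Satisfied

States satisfying walk → EX (¬walk ∨ red): {Flashing, Off, Red, RedYellow, Green}.
States satisfying AG (walk → EX (¬walk ∨ red)): {Flashing, Off, Red, RedYellow, Green}.
Every state reachable from Flashing satisfies walk → EX (¬walk ∨ red).
Flashing ∈ Sat(AG (walk → EX (¬walk ∨ red))).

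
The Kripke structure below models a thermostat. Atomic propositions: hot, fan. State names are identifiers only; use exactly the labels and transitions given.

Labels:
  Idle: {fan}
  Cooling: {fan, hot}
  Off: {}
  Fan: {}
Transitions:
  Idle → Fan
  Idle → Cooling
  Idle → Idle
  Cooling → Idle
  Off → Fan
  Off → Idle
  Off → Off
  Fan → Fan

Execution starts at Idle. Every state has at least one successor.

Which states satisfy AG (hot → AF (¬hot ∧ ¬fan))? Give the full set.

States satisfying hot → AF (¬hot ∧ ¬fan): {Idle, Off, Fan}.
States satisfying AG (hot → AF (¬hot ∧ ¬fan)): {Fan}.

{Fan}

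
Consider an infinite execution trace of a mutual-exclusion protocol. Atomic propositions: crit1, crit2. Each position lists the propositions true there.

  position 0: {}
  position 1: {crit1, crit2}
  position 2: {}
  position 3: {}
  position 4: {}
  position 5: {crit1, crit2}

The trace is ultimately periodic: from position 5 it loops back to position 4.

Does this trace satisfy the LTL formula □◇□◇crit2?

◇□◇crit2 holds at every position 0..5, and those are all positions ever visited, so □◇□◇crit2 holds.

Holds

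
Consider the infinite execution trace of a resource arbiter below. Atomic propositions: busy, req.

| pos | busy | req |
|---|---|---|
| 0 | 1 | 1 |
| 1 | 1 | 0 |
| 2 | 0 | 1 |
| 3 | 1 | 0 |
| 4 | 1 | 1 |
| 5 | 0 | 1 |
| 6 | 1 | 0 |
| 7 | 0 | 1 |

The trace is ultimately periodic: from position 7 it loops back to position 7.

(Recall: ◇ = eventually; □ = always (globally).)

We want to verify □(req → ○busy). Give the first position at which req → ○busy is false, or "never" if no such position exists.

Check req → ○busy at each position in order: 0 ✓, 1 ✓, 2 ✓, 3 ✓.
At position 4 the labels are {busy, req} and the next position 5 has {req}, so req → ○busy is false there. This is the first violation.

4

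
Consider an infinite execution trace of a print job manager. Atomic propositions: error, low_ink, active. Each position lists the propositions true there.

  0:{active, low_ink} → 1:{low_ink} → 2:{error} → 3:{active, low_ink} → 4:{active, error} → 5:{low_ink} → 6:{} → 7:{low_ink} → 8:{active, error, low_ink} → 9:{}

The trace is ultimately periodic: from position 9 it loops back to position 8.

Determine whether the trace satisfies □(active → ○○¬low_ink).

Does not hold

active → ○○¬low_ink must hold at every position from 0 onward. It fails at position 3, so □(active → ○○¬low_ink) is false.
Positions where active holds: 0, 3, 4, 8.
Check ○○¬low_ink at each: 0→ok, 3→fails, 4→ok, 8→fails.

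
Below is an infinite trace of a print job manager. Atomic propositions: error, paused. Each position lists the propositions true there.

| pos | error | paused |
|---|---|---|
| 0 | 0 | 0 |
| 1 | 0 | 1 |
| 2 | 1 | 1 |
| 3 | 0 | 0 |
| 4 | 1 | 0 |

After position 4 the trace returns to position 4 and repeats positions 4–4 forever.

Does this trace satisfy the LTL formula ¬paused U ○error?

Holds

Walking from position 0: ○error first holds at position 1, and ¬paused holds at every earlier position along the way, so ¬paused U ○error holds.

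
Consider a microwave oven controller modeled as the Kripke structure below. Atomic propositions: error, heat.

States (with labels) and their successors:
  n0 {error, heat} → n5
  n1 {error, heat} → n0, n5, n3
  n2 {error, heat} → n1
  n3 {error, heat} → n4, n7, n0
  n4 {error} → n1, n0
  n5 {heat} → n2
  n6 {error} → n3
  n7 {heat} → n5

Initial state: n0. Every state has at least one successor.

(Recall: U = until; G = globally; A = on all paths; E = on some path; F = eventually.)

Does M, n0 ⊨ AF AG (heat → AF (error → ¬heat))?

Yes

States satisfying AG (heat → AF (error → ¬heat)): {n0, n1, n2, n3, n4, n5, n6, n7}.
States satisfying AF AG (heat → AF (error → ¬heat)): {n0, n1, n2, n3, n4, n5, n6, n7}.
n0 ∈ Sat(AF AG (heat → AF (error → ¬heat))).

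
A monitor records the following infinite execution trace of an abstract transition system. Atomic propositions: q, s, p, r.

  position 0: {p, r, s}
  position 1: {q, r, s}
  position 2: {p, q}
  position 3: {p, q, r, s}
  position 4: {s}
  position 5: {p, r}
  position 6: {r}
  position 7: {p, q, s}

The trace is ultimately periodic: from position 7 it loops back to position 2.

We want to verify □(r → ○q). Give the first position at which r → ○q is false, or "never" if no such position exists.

3

Check r → ○q at each position in order: 0 ✓, 1 ✓, 2 ✓.
At position 3 the labels are {p, q, r, s} and the next position 4 has {s}, so r → ○q is false there. This is the first violation.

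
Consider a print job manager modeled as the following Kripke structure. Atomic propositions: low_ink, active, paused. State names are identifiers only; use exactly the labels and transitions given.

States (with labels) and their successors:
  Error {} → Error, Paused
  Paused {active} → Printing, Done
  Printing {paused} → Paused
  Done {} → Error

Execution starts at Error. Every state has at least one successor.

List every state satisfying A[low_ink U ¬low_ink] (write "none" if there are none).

States satisfying low_ink: ∅.
States satisfying ¬low_ink: {Error, Paused, Printing, Done}.
States satisfying A[low_ink U ¬low_ink]: {Error, Paused, Printing, Done}.

{Error, Paused, Printing, Done}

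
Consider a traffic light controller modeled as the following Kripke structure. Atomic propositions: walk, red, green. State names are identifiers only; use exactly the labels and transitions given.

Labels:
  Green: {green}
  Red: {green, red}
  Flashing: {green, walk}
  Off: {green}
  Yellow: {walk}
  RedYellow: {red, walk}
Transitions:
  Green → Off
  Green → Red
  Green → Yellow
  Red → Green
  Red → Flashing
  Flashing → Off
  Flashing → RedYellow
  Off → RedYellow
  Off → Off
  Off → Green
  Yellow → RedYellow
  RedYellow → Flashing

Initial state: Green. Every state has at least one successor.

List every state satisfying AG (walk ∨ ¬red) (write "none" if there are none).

States satisfying walk ∨ ¬red: {Green, Flashing, Off, Yellow, RedYellow}.
States satisfying AG (walk ∨ ¬red): ∅.

none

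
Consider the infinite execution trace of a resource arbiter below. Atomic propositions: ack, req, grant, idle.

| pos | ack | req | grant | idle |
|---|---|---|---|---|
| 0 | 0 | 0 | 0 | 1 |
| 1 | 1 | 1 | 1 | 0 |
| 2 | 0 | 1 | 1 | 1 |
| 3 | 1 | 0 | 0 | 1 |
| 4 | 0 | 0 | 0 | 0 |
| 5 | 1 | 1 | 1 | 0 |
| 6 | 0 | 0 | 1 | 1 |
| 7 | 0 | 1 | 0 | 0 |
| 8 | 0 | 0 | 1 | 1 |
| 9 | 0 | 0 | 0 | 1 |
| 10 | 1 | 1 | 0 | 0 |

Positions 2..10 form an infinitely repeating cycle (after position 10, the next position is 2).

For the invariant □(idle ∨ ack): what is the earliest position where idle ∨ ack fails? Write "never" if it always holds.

4

Check idle ∨ ack at each position in order: 0 ✓, 1 ✓, 2 ✓, 3 ✓.
At position 4 the labels are {}, so idle ∨ ack is false there. This is the first violation.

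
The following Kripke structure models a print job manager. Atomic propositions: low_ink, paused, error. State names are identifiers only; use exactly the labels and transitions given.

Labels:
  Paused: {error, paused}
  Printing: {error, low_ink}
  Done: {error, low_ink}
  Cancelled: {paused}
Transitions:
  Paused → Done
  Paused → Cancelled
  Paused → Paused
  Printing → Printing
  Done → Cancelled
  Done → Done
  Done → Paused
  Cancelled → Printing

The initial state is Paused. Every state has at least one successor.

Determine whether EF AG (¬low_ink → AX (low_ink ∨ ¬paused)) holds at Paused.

Yes

States satisfying AG (¬low_ink → AX (low_ink ∨ ¬paused)): {Printing, Cancelled}.
States satisfying EF AG (¬low_ink → AX (low_ink ∨ ¬paused)): {Paused, Printing, Done, Cancelled}.
Some path from Paused reaches a state where AG (¬low_ink → AX (low_ink ∨ ¬paused)) holds.
Paused ∈ Sat(EF AG (¬low_ink → AX (low_ink ∨ ¬paused))).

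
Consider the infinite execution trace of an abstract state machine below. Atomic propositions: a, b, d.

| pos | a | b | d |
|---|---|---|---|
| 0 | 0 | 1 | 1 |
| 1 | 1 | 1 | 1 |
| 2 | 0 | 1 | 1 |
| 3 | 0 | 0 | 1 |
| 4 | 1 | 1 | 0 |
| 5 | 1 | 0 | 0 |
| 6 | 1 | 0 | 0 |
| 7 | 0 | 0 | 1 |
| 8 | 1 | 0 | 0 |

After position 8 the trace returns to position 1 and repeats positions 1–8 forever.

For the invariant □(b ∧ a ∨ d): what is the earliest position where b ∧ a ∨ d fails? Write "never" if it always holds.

5

Check b ∧ a ∨ d at each position in order: 0 ✓, 1 ✓, 2 ✓, 3 ✓, 4 ✓.
At position 5 the labels are {a}, so b ∧ a ∨ d is false there. This is the first violation.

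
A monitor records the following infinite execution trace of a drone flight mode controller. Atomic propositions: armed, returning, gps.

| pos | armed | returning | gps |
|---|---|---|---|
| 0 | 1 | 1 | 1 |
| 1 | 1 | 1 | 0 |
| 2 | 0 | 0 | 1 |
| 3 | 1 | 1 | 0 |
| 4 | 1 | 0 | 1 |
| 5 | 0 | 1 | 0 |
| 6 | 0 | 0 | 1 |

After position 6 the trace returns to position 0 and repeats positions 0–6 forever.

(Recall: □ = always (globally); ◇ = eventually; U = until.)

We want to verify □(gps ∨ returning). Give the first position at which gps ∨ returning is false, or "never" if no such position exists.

never

gps ∨ returning holds at every position 0..6, and those are all the positions the trace ever visits, so the invariant □(gps ∨ returning) is never violated.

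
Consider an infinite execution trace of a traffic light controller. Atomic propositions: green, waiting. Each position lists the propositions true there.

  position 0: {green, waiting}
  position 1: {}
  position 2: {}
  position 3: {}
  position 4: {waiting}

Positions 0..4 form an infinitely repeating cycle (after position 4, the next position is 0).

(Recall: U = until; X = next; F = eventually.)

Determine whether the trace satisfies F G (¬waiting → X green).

G (¬waiting → X green) is false at every position 0..4, so it never becomes true and F G (¬waiting → X green) fails.

Violated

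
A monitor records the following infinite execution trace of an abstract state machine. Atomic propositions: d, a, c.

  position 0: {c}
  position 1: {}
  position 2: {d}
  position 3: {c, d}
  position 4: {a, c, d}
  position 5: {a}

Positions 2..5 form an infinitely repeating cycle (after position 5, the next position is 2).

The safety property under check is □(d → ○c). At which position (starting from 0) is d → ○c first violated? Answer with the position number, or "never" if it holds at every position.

Check d → ○c at each position in order: 0 ✓, 1 ✓, 2 ✓, 3 ✓.
At position 4 the labels are {a, c, d} and the next position 5 has {a}, so d → ○c is false there. This is the first violation.

4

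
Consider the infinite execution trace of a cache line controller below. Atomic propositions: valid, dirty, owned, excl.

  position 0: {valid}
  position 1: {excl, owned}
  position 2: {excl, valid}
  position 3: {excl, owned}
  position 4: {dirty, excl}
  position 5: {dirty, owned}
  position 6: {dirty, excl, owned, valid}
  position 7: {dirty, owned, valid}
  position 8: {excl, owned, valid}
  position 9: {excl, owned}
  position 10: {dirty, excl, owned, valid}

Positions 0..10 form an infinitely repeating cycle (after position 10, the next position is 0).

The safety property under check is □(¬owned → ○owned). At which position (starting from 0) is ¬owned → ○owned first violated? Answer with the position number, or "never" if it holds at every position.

never

¬owned → ○owned holds at every position 0..10, and those are all the positions the trace ever visits, so the invariant □(¬owned → ○owned) is never violated.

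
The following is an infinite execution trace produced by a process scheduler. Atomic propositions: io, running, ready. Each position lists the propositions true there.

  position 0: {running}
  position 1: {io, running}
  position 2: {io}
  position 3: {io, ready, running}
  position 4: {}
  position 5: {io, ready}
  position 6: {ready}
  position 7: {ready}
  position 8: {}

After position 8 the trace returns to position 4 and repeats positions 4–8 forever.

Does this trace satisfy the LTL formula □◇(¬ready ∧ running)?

Violated

◇(¬ready ∧ running) must hold at every position from 0 onward. It fails at position 2, so □◇(¬ready ∧ running) is false.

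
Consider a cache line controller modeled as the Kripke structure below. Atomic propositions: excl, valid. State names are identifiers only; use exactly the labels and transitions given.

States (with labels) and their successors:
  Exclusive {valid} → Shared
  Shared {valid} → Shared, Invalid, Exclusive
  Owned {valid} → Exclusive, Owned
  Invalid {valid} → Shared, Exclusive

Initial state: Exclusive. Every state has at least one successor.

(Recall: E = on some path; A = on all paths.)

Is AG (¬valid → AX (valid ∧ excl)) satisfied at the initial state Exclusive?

States satisfying ¬valid → AX (valid ∧ excl): {Exclusive, Shared, Owned, Invalid}.
States satisfying AG (¬valid → AX (valid ∧ excl)): {Exclusive, Shared, Owned, Invalid}.
Every state reachable from Exclusive satisfies ¬valid → AX (valid ∧ excl).
Exclusive ∈ Sat(AG (¬valid → AX (valid ∧ excl))).

Satisfied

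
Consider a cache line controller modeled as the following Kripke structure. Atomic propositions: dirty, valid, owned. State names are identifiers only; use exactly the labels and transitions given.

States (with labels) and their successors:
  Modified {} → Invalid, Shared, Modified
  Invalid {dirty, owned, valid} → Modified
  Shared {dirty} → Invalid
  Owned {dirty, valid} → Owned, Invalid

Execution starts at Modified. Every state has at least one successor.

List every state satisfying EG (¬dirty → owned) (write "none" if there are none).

{Owned}

States satisfying ¬dirty → owned: {Invalid, Shared, Owned}.
States satisfying EG (¬dirty → owned): {Owned}.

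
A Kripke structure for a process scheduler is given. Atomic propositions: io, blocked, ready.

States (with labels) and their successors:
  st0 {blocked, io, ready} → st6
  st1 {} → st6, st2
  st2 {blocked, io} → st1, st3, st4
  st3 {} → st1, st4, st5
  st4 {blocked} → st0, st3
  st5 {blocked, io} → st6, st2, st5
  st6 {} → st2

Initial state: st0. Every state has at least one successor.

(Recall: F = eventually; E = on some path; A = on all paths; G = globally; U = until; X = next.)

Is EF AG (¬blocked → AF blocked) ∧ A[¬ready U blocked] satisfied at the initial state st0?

Satisfied

States satisfying AG (¬blocked → AF blocked): {st0, st1, st2, st3, st4, st5, st6}.
States satisfying EF AG (¬blocked → AF blocked): {st0, st1, st2, st3, st4, st5, st6}.
States satisfying ¬ready: {st1, st2, st3, st4, st5, st6}.
States satisfying blocked: {st0, st2, st4, st5}.
States satisfying A[¬ready U blocked]: {st0, st1, st2, st3, st4, st5, st6}.
States satisfying EF AG (¬blocked → AF blocked) ∧ A[¬ready U blocked]: {st0, st1, st2, st3, st4, st5, st6}.
st0 ∈ Sat(EF AG (¬blocked → AF blocked) ∧ A[¬ready U blocked]).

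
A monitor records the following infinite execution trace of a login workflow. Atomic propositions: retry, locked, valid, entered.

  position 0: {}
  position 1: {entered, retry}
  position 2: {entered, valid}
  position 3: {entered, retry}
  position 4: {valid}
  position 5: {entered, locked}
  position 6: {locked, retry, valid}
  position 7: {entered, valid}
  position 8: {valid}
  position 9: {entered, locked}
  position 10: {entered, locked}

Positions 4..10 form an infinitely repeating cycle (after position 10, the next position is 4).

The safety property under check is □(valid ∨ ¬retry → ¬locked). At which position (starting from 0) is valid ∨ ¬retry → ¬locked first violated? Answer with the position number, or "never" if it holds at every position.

Check valid ∨ ¬retry → ¬locked at each position in order: 0 ✓, 1 ✓, 2 ✓, 3 ✓, 4 ✓.
At position 5 the labels are {entered, locked}, so valid ∨ ¬retry → ¬locked is false there. This is the first violation.

5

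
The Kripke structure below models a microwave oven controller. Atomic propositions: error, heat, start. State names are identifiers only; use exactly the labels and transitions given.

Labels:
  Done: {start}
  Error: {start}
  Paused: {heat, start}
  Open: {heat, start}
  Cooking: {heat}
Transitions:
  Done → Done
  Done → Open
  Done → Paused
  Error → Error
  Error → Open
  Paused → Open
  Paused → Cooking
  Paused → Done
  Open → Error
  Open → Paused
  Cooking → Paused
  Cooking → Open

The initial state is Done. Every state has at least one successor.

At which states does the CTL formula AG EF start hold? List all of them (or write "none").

{Done, Error, Paused, Open, Cooking}

States satisfying EF start: {Done, Error, Paused, Open, Cooking}.
States satisfying AG EF start: {Done, Error, Paused, Open, Cooking}.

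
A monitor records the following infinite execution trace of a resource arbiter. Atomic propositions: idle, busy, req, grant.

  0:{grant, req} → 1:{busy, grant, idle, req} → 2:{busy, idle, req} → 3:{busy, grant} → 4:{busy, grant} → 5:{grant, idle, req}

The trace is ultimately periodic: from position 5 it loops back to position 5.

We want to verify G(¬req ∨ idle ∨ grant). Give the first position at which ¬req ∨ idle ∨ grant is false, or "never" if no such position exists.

never

¬req ∨ idle ∨ grant holds at every position 0..5, and those are all the positions the trace ever visits, so the invariant G(¬req ∨ idle ∨ grant) is never violated.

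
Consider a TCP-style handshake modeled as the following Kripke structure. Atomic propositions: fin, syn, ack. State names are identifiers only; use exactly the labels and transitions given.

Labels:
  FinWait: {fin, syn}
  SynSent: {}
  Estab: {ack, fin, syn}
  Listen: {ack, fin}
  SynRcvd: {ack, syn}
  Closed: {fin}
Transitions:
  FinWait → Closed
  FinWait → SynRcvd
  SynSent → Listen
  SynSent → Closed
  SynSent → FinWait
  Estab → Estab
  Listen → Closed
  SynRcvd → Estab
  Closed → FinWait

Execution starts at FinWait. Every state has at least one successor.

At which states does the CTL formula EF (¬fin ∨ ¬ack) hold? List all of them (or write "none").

States satisfying ¬fin ∨ ¬ack: {FinWait, SynSent, SynRcvd, Closed}.
States satisfying EF (¬fin ∨ ¬ack): {FinWait, SynSent, Listen, SynRcvd, Closed}.

{FinWait, SynSent, Listen, SynRcvd, Closed}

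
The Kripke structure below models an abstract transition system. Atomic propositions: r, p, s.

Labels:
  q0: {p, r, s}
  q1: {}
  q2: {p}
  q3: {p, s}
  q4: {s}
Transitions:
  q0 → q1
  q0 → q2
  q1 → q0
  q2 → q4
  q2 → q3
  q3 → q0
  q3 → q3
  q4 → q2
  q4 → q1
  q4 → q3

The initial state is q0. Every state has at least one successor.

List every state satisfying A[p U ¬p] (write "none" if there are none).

States satisfying p: {q0, q2, q3}.
States satisfying ¬p: {q1, q4}.
States satisfying A[p U ¬p]: {q1, q4}.

{q1, q4}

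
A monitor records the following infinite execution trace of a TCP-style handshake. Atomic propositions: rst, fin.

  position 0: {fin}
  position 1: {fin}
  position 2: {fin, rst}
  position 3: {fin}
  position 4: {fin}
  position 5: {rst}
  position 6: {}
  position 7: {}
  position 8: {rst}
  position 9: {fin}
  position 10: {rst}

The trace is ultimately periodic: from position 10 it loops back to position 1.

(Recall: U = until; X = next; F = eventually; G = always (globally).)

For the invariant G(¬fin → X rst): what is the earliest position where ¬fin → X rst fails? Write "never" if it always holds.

Check ¬fin → X rst at each position in order: 0 ✓, 1 ✓, 2 ✓, 3 ✓, 4 ✓.
At position 5 the labels are {rst} and the next position 6 has {}, so ¬fin → X rst is false there. This is the first violation.

5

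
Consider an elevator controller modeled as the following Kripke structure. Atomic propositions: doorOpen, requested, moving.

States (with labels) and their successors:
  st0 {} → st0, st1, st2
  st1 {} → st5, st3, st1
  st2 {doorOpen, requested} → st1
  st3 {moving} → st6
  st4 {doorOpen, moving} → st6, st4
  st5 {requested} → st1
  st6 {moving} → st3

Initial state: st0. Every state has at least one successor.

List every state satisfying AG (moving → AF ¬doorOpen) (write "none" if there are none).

{st0, st1, st2, st3, st5, st6}

States satisfying moving → AF ¬doorOpen: {st0, st1, st2, st3, st5, st6}.
States satisfying AG (moving → AF ¬doorOpen): {st0, st1, st2, st3, st5, st6}.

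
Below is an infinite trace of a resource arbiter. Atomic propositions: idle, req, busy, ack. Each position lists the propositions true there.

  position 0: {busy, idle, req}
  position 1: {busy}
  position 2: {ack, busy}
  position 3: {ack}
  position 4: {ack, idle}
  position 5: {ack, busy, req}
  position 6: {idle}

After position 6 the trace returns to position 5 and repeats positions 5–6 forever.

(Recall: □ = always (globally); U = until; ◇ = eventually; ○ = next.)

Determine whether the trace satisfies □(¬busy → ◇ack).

Yes

¬busy → ◇ack holds at every position 0..6, and those are all positions ever visited, so □(¬busy → ◇ack) holds.
Positions where ¬busy holds: 3, 4, 6.
Check ◇ack at each: 3→ok, 4→ok, 6→ok.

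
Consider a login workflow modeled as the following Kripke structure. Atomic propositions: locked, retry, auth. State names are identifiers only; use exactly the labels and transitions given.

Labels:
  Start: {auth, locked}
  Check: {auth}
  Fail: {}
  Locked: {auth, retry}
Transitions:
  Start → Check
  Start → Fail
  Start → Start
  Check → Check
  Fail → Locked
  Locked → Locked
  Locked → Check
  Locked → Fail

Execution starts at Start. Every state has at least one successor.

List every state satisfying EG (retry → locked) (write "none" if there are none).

{Start, Check}

States satisfying retry → locked: {Start, Check, Fail}.
States satisfying EG (retry → locked): {Start, Check}.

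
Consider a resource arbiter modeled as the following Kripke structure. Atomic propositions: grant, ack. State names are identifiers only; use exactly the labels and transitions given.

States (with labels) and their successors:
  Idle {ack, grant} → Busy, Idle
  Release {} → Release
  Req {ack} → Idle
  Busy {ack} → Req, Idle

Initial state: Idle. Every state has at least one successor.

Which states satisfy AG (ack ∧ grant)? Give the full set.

States satisfying ack ∧ grant: {Idle}.
States satisfying AG (ack ∧ grant): ∅.

none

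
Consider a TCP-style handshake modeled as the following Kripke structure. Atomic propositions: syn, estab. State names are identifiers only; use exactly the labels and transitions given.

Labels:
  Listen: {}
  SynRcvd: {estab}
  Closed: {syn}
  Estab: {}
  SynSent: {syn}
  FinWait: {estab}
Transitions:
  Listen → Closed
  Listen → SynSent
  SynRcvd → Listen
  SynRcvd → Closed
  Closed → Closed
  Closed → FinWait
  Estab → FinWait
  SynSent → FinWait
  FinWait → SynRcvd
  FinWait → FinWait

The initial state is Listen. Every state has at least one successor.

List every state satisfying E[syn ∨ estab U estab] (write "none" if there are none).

States satisfying syn ∨ estab: {SynRcvd, Closed, SynSent, FinWait}.
States satisfying estab: {SynRcvd, FinWait}.
States satisfying E[syn ∨ estab U estab]: {SynRcvd, Closed, SynSent, FinWait}.

{SynRcvd, Closed, SynSent, FinWait}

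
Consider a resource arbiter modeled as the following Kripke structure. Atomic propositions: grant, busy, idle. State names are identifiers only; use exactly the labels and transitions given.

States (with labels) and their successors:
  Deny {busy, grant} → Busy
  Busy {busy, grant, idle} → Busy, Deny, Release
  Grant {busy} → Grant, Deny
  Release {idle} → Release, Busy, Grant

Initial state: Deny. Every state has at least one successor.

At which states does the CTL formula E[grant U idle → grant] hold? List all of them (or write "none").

{Deny, Busy, Grant}

States satisfying grant: {Deny, Busy}.
States satisfying idle → grant: {Deny, Busy, Grant}.
States satisfying E[grant U idle → grant]: {Deny, Busy, Grant}.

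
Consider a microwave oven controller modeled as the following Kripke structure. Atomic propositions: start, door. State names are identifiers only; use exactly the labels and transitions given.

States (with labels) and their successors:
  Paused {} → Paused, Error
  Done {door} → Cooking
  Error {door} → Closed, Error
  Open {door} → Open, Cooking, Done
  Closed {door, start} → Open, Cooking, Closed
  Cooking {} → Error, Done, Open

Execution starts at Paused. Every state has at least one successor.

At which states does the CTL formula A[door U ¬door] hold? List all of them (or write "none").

{Paused, Done, Cooking}

States satisfying door: {Done, Error, Open, Closed}.
States satisfying ¬door: {Paused, Cooking}.
States satisfying A[door U ¬door]: {Paused, Done, Cooking}.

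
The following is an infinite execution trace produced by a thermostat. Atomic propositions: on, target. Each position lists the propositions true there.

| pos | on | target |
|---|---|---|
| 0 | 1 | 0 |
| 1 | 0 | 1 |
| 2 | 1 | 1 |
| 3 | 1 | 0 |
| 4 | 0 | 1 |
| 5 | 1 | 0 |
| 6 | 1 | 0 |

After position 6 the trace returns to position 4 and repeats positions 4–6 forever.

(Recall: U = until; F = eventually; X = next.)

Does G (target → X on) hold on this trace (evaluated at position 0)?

Holds

target → X on holds at every position 0..6, and those are all positions ever visited, so G (target → X on) holds.
Positions where target holds: 1, 2, 4.
Check X on at each: 1→ok, 2→ok, 4→ok.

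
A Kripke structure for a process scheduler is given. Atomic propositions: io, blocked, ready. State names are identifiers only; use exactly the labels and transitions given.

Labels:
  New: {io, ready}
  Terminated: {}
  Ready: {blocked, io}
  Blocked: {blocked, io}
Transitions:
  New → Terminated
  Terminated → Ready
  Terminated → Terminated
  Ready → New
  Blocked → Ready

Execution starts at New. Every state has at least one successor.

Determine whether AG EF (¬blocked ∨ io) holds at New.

Satisfied

States satisfying EF (¬blocked ∨ io): {New, Terminated, Ready, Blocked}.
States satisfying AG EF (¬blocked ∨ io): {New, Terminated, Ready, Blocked}.
Every state reachable from New satisfies EF (¬blocked ∨ io).
New ∈ Sat(AG EF (¬blocked ∨ io)).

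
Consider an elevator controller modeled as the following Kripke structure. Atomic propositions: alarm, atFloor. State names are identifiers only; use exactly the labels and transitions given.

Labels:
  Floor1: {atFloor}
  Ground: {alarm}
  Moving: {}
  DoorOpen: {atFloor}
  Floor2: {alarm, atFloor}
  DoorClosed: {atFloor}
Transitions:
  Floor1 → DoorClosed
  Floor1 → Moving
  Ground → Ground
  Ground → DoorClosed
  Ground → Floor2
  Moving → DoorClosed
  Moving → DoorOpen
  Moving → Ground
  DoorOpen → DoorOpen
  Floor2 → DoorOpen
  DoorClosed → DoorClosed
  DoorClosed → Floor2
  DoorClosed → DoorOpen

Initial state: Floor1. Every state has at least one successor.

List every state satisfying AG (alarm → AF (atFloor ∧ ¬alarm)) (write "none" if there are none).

States satisfying alarm → AF (atFloor ∧ ¬alarm): {Floor1, Moving, DoorOpen, Floor2, DoorClosed}.
States satisfying AG (alarm → AF (atFloor ∧ ¬alarm)): {DoorOpen, Floor2, DoorClosed}.

{DoorOpen, Floor2, DoorClosed}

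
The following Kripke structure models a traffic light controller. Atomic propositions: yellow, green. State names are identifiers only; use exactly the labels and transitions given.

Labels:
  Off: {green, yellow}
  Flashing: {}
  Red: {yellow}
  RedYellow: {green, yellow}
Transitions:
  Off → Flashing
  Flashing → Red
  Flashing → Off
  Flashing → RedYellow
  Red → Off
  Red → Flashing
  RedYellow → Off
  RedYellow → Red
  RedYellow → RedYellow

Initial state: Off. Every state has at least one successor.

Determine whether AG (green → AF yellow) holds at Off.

Holds

States satisfying green → AF yellow: {Off, Flashing, Red, RedYellow}.
States satisfying AG (green → AF yellow): {Off, Flashing, Red, RedYellow}.
Every state reachable from Off satisfies green → AF yellow.
Off ∈ Sat(AG (green → AF yellow)).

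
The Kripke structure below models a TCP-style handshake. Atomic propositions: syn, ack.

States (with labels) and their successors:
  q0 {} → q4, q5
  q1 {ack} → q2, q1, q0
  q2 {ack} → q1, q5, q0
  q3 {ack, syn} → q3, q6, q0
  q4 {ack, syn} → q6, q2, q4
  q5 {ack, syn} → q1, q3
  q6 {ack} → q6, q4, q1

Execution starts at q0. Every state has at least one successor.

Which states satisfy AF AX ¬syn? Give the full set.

{q1}

States satisfying AX ¬syn: {q1}.
States satisfying AF AX ¬syn: {q1}.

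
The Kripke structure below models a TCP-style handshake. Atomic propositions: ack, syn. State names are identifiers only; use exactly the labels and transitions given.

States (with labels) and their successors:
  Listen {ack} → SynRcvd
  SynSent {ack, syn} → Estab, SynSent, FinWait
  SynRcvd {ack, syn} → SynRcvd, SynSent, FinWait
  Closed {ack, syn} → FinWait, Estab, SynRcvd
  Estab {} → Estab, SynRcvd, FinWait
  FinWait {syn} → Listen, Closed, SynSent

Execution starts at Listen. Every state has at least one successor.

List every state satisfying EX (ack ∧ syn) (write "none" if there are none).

{Listen, SynSent, SynRcvd, Closed, Estab, FinWait}

States satisfying ack ∧ syn: {SynSent, SynRcvd, Closed}.
States satisfying EX (ack ∧ syn): {Listen, SynSent, SynRcvd, Closed, Estab, FinWait}.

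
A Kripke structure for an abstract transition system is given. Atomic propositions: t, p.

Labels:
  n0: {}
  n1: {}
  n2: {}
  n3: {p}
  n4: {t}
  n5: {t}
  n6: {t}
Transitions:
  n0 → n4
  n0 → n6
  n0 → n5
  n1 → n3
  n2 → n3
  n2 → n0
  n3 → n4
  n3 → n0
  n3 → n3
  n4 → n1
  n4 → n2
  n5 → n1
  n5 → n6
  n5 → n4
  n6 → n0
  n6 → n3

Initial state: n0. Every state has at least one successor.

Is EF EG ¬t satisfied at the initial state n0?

States satisfying EG ¬t: {n1, n2, n3}.
States satisfying EF EG ¬t: {n0, n1, n2, n3, n4, n5, n6}.
Some path from n0 reaches a state where EG ¬t holds.
n0 ∈ Sat(EF EG ¬t).

Satisfied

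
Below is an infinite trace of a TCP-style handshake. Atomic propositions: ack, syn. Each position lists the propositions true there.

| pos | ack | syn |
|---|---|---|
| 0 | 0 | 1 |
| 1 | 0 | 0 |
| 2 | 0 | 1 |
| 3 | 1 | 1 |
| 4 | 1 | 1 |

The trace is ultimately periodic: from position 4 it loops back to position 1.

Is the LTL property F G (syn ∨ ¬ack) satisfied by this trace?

Satisfied

G (syn ∨ ¬ack) holds at position 0, which is reachable from 0, so F G (syn ∨ ¬ack) holds.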